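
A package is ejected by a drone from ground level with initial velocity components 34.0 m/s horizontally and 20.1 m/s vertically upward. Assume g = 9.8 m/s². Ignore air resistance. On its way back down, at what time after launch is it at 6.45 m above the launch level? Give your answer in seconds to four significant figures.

Require v_y0 t − ½ g t² = 6.45, i.e. 4.900 t² − 20.10 t + 6.45 = 0.
Quadratic formula: t = (20.10 ± √277.59) / 9.80 = (20.10 ± 16.66) / 9.80 → t = 0.3509 s or 3.751 s.
The descending-branch root is 3.751 s.

3.751 s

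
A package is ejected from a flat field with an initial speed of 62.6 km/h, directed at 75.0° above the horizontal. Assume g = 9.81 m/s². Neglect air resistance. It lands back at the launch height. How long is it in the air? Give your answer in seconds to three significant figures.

Convert: 62.6 km/h = 62.6/3.6 = 17.39 m/s.
vₓ = 17.39 cos 75.0° = 4.501 m/s; v_y0 = 17.39 sin 75.0° = 16.80 m/s.
It returns to y = 0 when t = 2 v_y0 / g = 2(16.80)/9.81 = 3.424 s.

3.42 s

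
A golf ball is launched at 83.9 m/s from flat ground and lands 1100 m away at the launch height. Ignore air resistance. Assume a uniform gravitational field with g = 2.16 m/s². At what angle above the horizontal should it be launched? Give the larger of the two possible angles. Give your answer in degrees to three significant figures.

From R = (v₀²/g) sin 2θ: sin 2θ = 2.16 × 1100 / 7039.2 = 0.3375.
2θ = 19.73° or 180° − 19.73° = 160.3°, so θ = 9.863° or 80.14°.
The larger angle is 80.14°.

80.1°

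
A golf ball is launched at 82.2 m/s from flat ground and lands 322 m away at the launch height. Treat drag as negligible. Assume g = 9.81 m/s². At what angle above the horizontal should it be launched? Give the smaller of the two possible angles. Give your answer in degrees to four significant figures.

13.94°

R = v₀² sin 2θ / g gives sin 2θ = gR/v₀² = 9.81·322/82.2² = 0.4675.
2θ = 27.87° or 180° − 27.87° = 152.1°, so θ = 13.94° or 76.06°.
The smaller angle is 13.94°.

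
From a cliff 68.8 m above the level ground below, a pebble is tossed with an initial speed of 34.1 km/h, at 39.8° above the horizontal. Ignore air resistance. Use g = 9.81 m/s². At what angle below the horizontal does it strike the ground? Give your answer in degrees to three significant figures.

Convert: 34.1 km/h = 34.1/3.6 = 9.472 m/s.
Resolve: vₓ = 9.472 cos 39.8° = 7.277 m/s and v_y0 = 9.472 sin 39.8° = 6.063 m/s.
The projectile lands when y = 68.8 + (6.063) t − ½·9.81·t² = 0. Positive root: t = (6.063 + √(6.063² + 2·9.81·68.8)) / 9.81 = (6.063 + 37.24) / 9.81 = 4.414 s.
At impact: v_y = v_y0 − g t = −37.24 m/s; vₓ = 7.277 m/s.
Angle below horizontal: arctan(|v_y|/vₓ) = arctan(37.24/7.277) = 78.94°.

78.9°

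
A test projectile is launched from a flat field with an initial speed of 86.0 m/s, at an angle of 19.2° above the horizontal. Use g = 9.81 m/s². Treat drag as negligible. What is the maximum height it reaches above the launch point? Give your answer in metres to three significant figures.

40.8 m

vₓ = 86.00 cos 19.2° = 81.22 m/s; v_y0 = 86.00 sin 19.2° = 28.28 m/s.
At the apex v_y = 0, so H = v_y0²/(2g) = 28.28²/19.62 = 40.77 m.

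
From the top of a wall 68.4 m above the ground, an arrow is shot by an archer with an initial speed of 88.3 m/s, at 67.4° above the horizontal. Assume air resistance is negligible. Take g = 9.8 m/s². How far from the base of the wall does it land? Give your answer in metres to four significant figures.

591.7 m

Components: vₓ = 88.30 cos 67.4° = 33.93 m/s, v_y0 = 88.30 sin 67.4° = 81.52 m/s.
With up positive and y = 0 at the ground: y(t) = 68.4 + (81.52) t − 4.900 t². Setting y = 0 and taking the positive root: t = [81.52 + √(81.52² + 2·9.80·68.4)] / 9.80 = (81.52 + 89.36) / 9.80 = 17.44 s.
Horizontal distance: R = vₓ t = 33.93 × 17.44 = 591.7 m.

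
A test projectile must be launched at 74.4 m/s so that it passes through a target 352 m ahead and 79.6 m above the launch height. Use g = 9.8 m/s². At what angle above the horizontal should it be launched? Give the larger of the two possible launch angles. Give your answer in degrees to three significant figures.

Trajectory: y = x tanθ − g x² (1 + tan²θ)/(2v₀²). With x = 352, y = 79.6, v₀ = 74.4, g = 9.80:
109.7 tan²θ − 352 tanθ + (189.3) = 0.
tanθ = [352 ± √(352² − 4 × 109.7 × (189.3))] / (2 × 109.7) = (352 ± 202.1) / 219.4, giving tanθ = 0.6832 or 2.526.
θ = 34.34° or 68.40°; the larger is 68.40°.

68.4°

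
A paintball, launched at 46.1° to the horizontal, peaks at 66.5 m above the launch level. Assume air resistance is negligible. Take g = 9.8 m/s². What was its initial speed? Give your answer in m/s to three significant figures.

50.1 m/s

At the peak v_y = 0, so v_y0 = √(2gH) = √(2 × 9.80 × 66.5) = 36.10 m/s.
v_y0 = v₀ sin θ ⇒ v₀ = 36.10 / sin 46.1° = 50.10 m/s.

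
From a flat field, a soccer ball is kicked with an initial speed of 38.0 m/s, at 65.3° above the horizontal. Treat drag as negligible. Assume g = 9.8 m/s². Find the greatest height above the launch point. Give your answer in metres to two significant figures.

Horizontal component vₓ = 38.00 cos 65.3° = 15.88 m/s; vertical v_y0 = 38.00 sin 65.3° = 34.52 m/s.
Peak height H = v_y0² / (2g) = 1191.9 / 19.60 = 60.81 m.

61 m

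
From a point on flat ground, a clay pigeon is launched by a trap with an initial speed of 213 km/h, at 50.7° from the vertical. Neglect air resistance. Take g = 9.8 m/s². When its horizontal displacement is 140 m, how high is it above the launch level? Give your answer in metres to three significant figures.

Convert: 213 km/h = 213/3.6 = 59.17 m/s.
vₓ = 59.17 sin 50.7° = 45.79 m/s; v_y0 = 59.17 cos 50.7° = 37.48 m/s.
At x = 140 m, t = x/vₓ = 140/45.79 = 3.058 s.
Height: y = v_y0 t − ½ g t² = 37.48 × 3.058 − 4.900 × 3.058² = 114.6 − 45.81 = 68.77 m.

68.8 m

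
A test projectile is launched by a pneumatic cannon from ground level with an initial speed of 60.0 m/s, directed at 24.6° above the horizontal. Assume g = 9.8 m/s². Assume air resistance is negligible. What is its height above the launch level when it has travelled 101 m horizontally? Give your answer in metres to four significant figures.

Resolve: vₓ = 60.00 cos 24.6° = 54.55 m/s and v_y0 = 60.00 sin 24.6° = 24.98 m/s.
x = vₓ t ⇒ t = 101/54.55 = 1.851 s.
Height: y = v_y0 t − ½ g t² = 24.98 × 1.851 − 4.900 × 1.851² = 46.24 − 16.80 = 29.45 m.

29.45 m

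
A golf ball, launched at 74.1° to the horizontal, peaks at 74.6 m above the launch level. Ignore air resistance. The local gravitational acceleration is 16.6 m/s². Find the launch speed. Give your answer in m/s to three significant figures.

At the peak v_y = 0, so v_y0 = √(2gH) = √(2 × 16.6 × 74.6) = 49.77 m/s.
v_y0 = v₀ sin θ ⇒ v₀ = 49.77 / sin 74.1° = 51.75 m/s.

51.7 m/s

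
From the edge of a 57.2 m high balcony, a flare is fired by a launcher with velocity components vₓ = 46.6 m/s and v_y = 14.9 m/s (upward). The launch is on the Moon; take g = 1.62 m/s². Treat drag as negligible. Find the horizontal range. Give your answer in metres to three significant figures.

Vertical motion (up positive, ground at y = 0): 0.8100 t² − (14.90) t − 57.2 = 0, so t = (14.90 + √(14.90² + 2·1.62·57.2)) / 1.62 = (14.90 + 20.18) / 1.62 = 21.66 s.
Horizontal distance: R = vₓ t = 46.60 × 21.66 = 1009 m.

1010 m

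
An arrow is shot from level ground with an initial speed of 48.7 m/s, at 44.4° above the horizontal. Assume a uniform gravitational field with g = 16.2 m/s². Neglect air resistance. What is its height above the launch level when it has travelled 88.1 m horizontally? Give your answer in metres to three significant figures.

Resolve: vₓ = 48.70 cos 44.4° = 34.79 m/s and v_y0 = 48.70 sin 44.4° = 34.07 m/s.
x = vₓ t ⇒ t = 88.1/34.79 = 2.532 s.
Height: y = v_y0 t − ½ g t² = 34.07 × 2.532 − 8.100 × 2.532² = 86.27 − 51.93 = 34.35 m.

34.3 m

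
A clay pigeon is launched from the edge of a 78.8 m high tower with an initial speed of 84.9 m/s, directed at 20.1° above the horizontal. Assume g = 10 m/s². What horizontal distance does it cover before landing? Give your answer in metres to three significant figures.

vₓ = 84.90 cos 20.1° = 79.73 m/s; v_y0 = 84.90 sin 20.1° = 29.18 m/s.
With up positive and y = 0 at the ground: y(t) = 78.8 + (29.18) t − 5.000 t². Setting y = 0 and taking the positive root: t = [29.18 + √(29.18² + 2·10.0·78.8)] / 10.0 = (29.18 + 49.27) / 10.0 = 7.844 s.
Horizontal distance: R = vₓ t = 79.73 × 7.844 = 625.4 m.

625 m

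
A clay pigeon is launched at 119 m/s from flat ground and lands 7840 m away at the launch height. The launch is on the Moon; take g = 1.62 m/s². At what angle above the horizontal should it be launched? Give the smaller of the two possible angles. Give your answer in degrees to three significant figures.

Level-ground range R = v₀² sin(2θ)/g ⇒ sin(2θ) = gR/v₀² = 1.62 × 7840 / 119² = 0.8969.
2θ = 63.75° or 180° − 63.75° = 116.2°, so θ = 31.88° or 58.12°.
The smaller angle is 31.88°.

31.9°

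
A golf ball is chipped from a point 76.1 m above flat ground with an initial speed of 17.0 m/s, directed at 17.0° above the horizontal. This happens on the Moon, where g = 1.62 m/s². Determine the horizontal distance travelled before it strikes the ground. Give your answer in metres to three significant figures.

215 m

vₓ = 17.00 cos 17.0° = 16.26 m/s; v_y0 = 17.00 sin 17.0° = 4.970 m/s.
Vertical motion (up positive, ground at y = 0): 0.8100 t² − (4.970) t − 76.1 = 0, so t = (4.970 + √(4.970² + 2·1.62·76.1)) / 1.62 = (4.970 + 16.47) / 1.62 = 13.23 s.
Horizontal distance: R = vₓ t = 16.26 × 13.23 = 215.2 m.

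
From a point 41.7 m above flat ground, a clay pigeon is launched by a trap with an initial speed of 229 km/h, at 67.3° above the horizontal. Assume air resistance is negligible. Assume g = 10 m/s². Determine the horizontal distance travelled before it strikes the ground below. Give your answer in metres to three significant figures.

305 m

Convert: 229 km/h = 229/3.6 = 63.61 m/s.
vₓ = 63.61 cos 67.3° = 24.55 m/s; v_y0 = 63.61 sin 67.3° = 58.68 m/s.
With up positive and y = 0 at the ground: y(t) = 41.7 + (58.68) t − 5.000 t². Setting y = 0 and taking the positive root: t = [58.68 + √(58.68² + 2·10.0·41.7)] / 10.0 = (58.68 + 65.40) / 10.0 = 12.41 s.
Horizontal distance: R = vₓ t = 24.55 × 12.41 = 304.6 m.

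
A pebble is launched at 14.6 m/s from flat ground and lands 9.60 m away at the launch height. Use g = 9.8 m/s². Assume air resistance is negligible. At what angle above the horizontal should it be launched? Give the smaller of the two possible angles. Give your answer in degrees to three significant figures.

Level-ground range R = v₀² sin(2θ)/g ⇒ sin(2θ) = gR/v₀² = 9.80 × 9.60 / 14.6² = 0.4414.
2θ = 26.19° or 180° − 26.19° = 153.8°, so θ = 13.10° or 76.90°.
The smaller angle is 13.10°.

13.1°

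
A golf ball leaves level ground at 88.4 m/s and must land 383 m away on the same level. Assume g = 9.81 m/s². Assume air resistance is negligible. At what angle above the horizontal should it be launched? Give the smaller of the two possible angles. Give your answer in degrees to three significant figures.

R = v₀² sin 2θ / g gives sin 2θ = gR/v₀² = 9.81·383/88.4² = 0.4808.
2θ = 28.74° or 180° − 28.74° = 151.3°, so θ = 14.37° or 75.63°.
The smaller angle is 14.37°.

14.4°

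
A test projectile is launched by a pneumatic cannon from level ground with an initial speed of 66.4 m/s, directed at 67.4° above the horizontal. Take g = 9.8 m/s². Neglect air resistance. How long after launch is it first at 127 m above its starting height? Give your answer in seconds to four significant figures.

2.621 s

Resolve: vₓ = 66.40 cos 67.4° = 25.52 m/s and v_y0 = 66.40 sin 67.4° = 61.30 m/s.
Require v_y0 t − ½ g t² = 127, i.e. 4.900 t² − 61.30 t + 127 = 0.
t = [61.30 ± √(61.30² − 2·9.80·127)] / 9.80 = (61.30 ± 35.62) / 9.80, so t = 2.621 s or t = 9.890 s.
The first (ascending) time is 2.621 s.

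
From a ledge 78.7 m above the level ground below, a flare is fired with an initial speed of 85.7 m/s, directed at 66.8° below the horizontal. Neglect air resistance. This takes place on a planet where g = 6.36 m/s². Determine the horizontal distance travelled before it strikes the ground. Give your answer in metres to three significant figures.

32.5 m

Resolve: vₓ = 85.70 cos 66.8° = 33.76 m/s and v_y0 = −78.77 m/s (downward).
The projectile lands when y = 78.7 + (−78.77) t − ½·6.36·t² = 0. Positive root: t = (−78.77 + √(78.77² + 2·6.36·78.7)) / 6.36 = (−78.77 + 84.89) / 6.36 = 0.9618 s.
Horizontal distance: R = vₓ t = 33.76 × 0.9618 = 32.47 m.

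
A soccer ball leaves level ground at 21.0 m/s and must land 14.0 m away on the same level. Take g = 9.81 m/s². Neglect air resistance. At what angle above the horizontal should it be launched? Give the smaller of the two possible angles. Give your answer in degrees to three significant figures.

R = v₀² sin 2θ / g gives sin 2θ = gR/v₀² = 9.81·14.0/21.0² = 0.3114.
2θ = 18.15° or 180° − 18.15° = 161.9°, so θ = 9.073° or 80.93°.
The smaller angle is 9.073°.

9.07°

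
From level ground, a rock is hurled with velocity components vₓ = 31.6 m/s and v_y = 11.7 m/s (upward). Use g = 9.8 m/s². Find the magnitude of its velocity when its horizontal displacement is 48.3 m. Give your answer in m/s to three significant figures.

31.8 m/s

x = vₓ t ⇒ t = 48.3/31.60 = 1.528 s.
Vertical velocity there: v_y = v_y0 − g t = 11.70 − 9.80 × 1.528 = −3.279 m/s.
Speed: √(vₓ² + v_y²) = √(31.60² + 3.279²) = 31.77 m/s.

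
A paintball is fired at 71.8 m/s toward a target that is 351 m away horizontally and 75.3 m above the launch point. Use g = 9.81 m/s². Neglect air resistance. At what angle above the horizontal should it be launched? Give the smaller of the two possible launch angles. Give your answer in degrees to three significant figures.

Trajectory: y = x tanθ − g x² (1 + tan²θ)/(2v₀²). With x = 351, y = 75.3, v₀ = 71.8, g = 9.81:
117.2 tan²θ − 351 tanθ + (192.5) = 0.
tanθ = [351 ± √(351² − 4 × 117.2 × (192.5))] / (2 × 117.2) = (351 ± 181.5) / 234.4, giving tanθ = 0.7231 or 2.271.
θ = 35.87° or 66.24°; the smaller is 35.87°.

35.9°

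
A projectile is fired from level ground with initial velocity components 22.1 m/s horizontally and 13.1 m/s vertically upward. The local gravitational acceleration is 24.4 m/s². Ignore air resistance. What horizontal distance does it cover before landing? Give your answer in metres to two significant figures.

24 m

Time aloft: T = 2 v_y0 / g = 2 × 13.10 / 24.4 = 1.074 s.
Range: R = vₓ T = 22.10 × 1.074 = 23.73 m.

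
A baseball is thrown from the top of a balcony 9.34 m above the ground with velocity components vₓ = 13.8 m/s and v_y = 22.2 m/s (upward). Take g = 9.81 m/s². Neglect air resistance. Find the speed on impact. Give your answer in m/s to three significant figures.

29.4 m/s

The projectile lands when y = 9.34 + (22.20) t − ½·9.81·t² = 0. Positive root: t = (22.20 + √(22.20² + 2·9.81·9.34)) / 9.81 = (22.20 + 26.00) / 9.81 = 4.914 s.
Vertical velocity at impact: v_y = v_y0 − g t = 22.20 − 9.81 × 4.914 = −26.00 m/s.
Speed: |v| = √(vₓ² + v_y²) = √(13.80² + 26.00²) = 29.44 m/s.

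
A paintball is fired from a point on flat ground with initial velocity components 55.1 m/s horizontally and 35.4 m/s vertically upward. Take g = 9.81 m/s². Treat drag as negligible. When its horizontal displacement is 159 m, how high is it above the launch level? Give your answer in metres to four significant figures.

61.31 m

x = vₓ t ⇒ t = 159/55.10 = 2.886 s.
Height: y = v_y0 t − ½ g t² = 35.40 × 2.886 − 4.905 × 2.886² = 102.2 − 40.84 = 61.31 m.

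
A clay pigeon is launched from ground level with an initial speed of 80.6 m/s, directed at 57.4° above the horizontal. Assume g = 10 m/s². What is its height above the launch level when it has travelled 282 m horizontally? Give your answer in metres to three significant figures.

230 m

vₓ = 80.60 cos 57.4° = 43.42 m/s; v_y0 = 80.60 sin 57.4° = 67.90 m/s.
x = vₓ t ⇒ t = 282/43.42 = 6.494 s.
Height: y = v_y0 t − ½ g t² = 67.90 × 6.494 − 5.000 × 6.494² = 441.0 − 210.9 = 230.1 m.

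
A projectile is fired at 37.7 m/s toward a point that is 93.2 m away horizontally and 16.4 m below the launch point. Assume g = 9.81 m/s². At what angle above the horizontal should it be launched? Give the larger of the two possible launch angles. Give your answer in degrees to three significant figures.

Trajectory: y = x tanθ − g x² (1 + tan²θ)/(2v₀²). With x = 93.2, y = −16.4, v₀ = 37.7, g = 9.81:
29.98 tan²θ − 93.2 tanθ + (13.58) = 0.
tanθ = [93.2 ± √(93.2² − 4 × 29.98 × (13.58))] / (2 × 29.98) = (93.2 ± 84.01) / 59.95, giving tanθ = 0.1532 or 2.956.
θ = 8.712° or 71.31°; the larger is 71.31°.

71.3°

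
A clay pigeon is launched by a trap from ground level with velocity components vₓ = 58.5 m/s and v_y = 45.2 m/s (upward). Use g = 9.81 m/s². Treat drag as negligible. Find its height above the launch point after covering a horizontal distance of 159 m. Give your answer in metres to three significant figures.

86.6 m

x = vₓ t ⇒ t = 159/58.50 = 2.718 s.
Height: y = v_y0 t − ½ g t² = 45.20 × 2.718 − 4.905 × 2.718² = 122.9 − 36.23 = 86.62 m.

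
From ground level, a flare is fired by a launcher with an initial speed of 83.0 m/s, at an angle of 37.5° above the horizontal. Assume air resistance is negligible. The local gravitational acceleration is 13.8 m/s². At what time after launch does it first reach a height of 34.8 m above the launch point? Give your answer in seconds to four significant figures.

Resolve: vₓ = 83.00 cos 37.5° = 65.85 m/s and v_y0 = 83.00 sin 37.5° = 50.53 m/s.
Height y(t) = 50.53 t − 6.900 t² = 34.8 gives 6.900 t² − 50.53 t + 34.8 = 0.
Quadratic formula: t = (50.53 ± √1592.5) / 13.8 = (50.53 ± 39.91) / 13.8 → t = 0.7696 s or 6.553 s.
The first (ascending) time is 0.7696 s.

0.7696 s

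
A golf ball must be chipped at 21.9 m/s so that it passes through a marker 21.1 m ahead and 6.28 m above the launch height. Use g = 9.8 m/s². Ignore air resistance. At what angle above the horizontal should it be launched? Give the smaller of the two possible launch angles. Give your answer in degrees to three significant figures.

Trajectory: y = x tanθ − g x² (1 + tan²θ)/(2v₀²). With x = 21.1, y = 6.28, v₀ = 21.9, g = 9.80:
4.549 tan²θ − 21.1 tanθ + (10.83) = 0.
tanθ = [21.1 ± √(21.1² − 4 × 4.549 × (10.83))] / (2 × 4.549) = (21.1 ± 15.75) / 9.097, giving tanθ = 0.5876 or 4.051.
θ = 30.44° or 76.13°; the smaller is 30.44°.

30.4°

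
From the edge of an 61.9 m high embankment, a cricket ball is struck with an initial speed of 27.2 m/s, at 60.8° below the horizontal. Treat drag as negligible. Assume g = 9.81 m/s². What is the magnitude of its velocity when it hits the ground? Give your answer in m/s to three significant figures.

Components: vₓ = 27.20 cos 60.8° = 13.27 m/s, v_y0 = −23.74 m/s (downward).
Vertical motion (up positive, ground at y = 0): 4.905 t² − (−23.74) t − 61.9 = 0, so t = (−23.74 + √(23.74² + 2·9.81·61.9)) / 9.81 = (−23.74 + 42.17) / 9.81 = 1.878 s.
Vertical velocity at impact: v_y = v_y0 − g t = −23.74 − 9.81 × 1.878 = −42.17 m/s.
Speed: |v| = √(vₓ² + v_y²) = √(13.27² + 42.17²) = 44.21 m/s.

44.2 m/s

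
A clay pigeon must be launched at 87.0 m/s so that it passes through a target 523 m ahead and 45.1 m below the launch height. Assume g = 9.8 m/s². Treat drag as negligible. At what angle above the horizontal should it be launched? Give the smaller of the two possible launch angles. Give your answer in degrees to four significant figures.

15.57°

Trajectory: y = x tanθ − g x² (1 + tan²θ)/(2v₀²). With x = 523, y = −45.1, v₀ = 87.0, g = 9.80:
177.1 tan²θ − 523 tanθ + (132.0) = 0.
tanθ = [523 ± √(523² − 4 × 177.1 × (132.0))] / (2 × 177.1) = (523 ± 424.3) / 354.2, giving tanθ = 0.2786 or 2.675.
θ = 15.57° or 69.50°; the smaller is 15.57°.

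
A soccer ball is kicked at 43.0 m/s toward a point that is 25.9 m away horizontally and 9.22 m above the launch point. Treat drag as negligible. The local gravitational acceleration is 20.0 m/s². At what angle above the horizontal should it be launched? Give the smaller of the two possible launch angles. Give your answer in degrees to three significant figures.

Trajectory: y = x tanθ − g x² (1 + tan²θ)/(2v₀²). With x = 25.9, y = 9.22, v₀ = 43.0, g = 20.0:
3.628 tan²θ − 25.9 tanθ + (12.85) = 0.
tanθ = [25.9 ± √(25.9² − 4 × 3.628 × (12.85))] / (2 × 3.628) = (25.9 ± 22.01) / 7.256, giving tanθ = 0.5364 or 6.603.
θ = 28.21° or 81.39°; the smaller is 28.21°.

28.2°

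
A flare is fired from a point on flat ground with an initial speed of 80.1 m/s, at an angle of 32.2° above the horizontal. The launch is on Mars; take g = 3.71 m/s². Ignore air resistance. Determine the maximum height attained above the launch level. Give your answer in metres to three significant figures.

246 m

Components: vₓ = 80.10 cos 32.2° = 67.78 m/s, v_y0 = 80.10 sin 32.2° = 42.68 m/s.
At the apex v_y = 0, so H = v_y0²/(2g) = 42.68²/7.420 = 245.5 m.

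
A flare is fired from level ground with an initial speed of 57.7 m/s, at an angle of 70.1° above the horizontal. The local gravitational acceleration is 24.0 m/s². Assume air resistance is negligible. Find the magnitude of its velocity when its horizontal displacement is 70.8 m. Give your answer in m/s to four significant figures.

Horizontal component vₓ = 57.70 cos 70.1° = 19.64 m/s; vertical v_y0 = 57.70 sin 70.1° = 54.25 m/s.
At x = 70.8 m, t = x/vₓ = 70.8/19.64 = 3.605 s.
Vertical velocity there: v_y = v_y0 − g t = 54.25 − 24.0 × 3.605 = −32.26 m/s.
Speed: √(vₓ² + v_y²) = √(19.64² + 32.26²) = 37.77 m/s.

37.77 m/s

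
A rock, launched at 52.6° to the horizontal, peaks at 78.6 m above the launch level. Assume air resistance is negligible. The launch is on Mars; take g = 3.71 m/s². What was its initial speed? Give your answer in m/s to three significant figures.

30.4 m/s

At the peak v_y = 0, so v_y0 = √(2gH) = √(2 × 3.71 × 78.6) = 24.15 m/s.
v_y0 = v₀ sin θ ⇒ v₀ = 24.15 / sin 52.6° = 30.40 m/s.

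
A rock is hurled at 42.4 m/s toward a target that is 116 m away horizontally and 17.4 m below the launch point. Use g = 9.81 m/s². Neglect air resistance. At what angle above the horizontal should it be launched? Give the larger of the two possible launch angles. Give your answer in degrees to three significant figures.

71.5°

Trajectory: y = x tanθ − g x² (1 + tan²θ)/(2v₀²). With x = 116, y = −17.4, v₀ = 42.4, g = 9.81:
36.71 tan²θ − 116 tanθ + (19.31) = 0.
tanθ = [116 ± √(116² − 4 × 36.71 × (19.31))] / (2 × 36.71) = (116 ± 103.1) / 73.43, giving tanθ = 0.1763 or 2.983.
θ = 10.00° or 71.47°; the larger is 71.47°.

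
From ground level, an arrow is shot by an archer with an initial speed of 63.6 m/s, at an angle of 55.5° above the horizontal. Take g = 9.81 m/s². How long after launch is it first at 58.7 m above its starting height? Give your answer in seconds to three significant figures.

1.27 s

Horizontal component vₓ = 63.60 cos 55.5° = 36.02 m/s; vertical v_y0 = 63.60 sin 55.5° = 52.41 m/s.
Height y(t) = 52.41 t − 4.905 t² = 58.7 gives 4.905 t² − 52.41 t + 58.7 = 0.
Quadratic formula: t = (52.41 ± √1595.6) / 9.81 = (52.41 ± 39.94) / 9.81 → t = 1.271 s or 9.415 s.
The first (ascending) time is 1.271 s.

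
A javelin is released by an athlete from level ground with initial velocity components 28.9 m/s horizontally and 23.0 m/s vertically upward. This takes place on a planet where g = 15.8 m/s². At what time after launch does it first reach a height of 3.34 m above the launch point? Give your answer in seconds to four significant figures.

Require v_y0 t − ½ g t² = 3.34, i.e. 7.900 t² − 23.00 t + 3.34 = 0.
Quadratic formula: t = (23.00 ± √423.46) / 15.8 = (23.00 ± 20.58) / 15.8 → t = 0.1533 s or 2.758 s.
The first (ascending) time is 0.1533 s.

0.1533 s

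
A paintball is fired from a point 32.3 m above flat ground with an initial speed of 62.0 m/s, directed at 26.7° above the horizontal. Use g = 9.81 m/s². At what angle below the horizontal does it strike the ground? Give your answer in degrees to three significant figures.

Components: vₓ = 62.00 cos 26.7° = 55.39 m/s, v_y0 = 62.00 sin 26.7° = 27.86 m/s.
Vertical motion (up positive, ground at y = 0): 4.905 t² − (27.86) t − 32.3 = 0, so t = (27.86 + √(27.86² + 2·9.81·32.3)) / 9.81 = (27.86 + 37.55) / 9.81 = 6.667 s.
At impact: v_y = v_y0 − g t = −37.55 m/s; vₓ = 55.39 m/s.
Angle below horizontal: arctan(|v_y|/vₓ) = arctan(37.55/55.39) = 34.13°.

34.1°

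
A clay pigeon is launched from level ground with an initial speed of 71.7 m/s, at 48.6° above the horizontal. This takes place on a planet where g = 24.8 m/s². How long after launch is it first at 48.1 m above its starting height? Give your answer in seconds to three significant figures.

vₓ = 71.70 cos 48.6° = 47.42 m/s; v_y0 = 71.70 sin 48.6° = 53.78 m/s.
Height y(t) = 53.78 t − 12.40 t² = 48.1 gives 12.40 t² − 53.78 t + 48.1 = 0.
Quadratic formula: t = (53.78 ± √506.85) / 24.8 = (53.78 ± 22.51) / 24.8 → t = 1.261 s or 3.076 s.
The first (ascending) time is 1.261 s.

1.26 s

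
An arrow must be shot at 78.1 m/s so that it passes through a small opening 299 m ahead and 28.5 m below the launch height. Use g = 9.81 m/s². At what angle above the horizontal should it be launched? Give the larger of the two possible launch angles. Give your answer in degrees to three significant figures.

76.0°

Trajectory: y = x tanθ − g x² (1 + tan²θ)/(2v₀²). With x = 299, y = −28.5, v₀ = 78.1, g = 9.81:
71.89 tan²θ − 299 tanθ + (43.39) = 0.
tanθ = [299 ± √(299² − 4 × 71.89 × (43.39))] / (2 × 71.89) = (299 ± 277.3) / 143.8, giving tanθ = 0.1506 or 4.008.
θ = 8.563° or 75.99°; the larger is 75.99°.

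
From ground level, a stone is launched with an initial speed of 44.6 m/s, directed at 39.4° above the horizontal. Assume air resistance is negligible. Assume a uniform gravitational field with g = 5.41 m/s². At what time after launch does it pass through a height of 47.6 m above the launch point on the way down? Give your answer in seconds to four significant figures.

8.361 s

vₓ = 44.60 cos 39.4° = 34.46 m/s; v_y0 = 44.60 sin 39.4° = 28.31 m/s.
Height y(t) = 28.31 t − 2.705 t² = 47.6 gives 2.705 t² − 28.31 t + 47.6 = 0.
t = [28.31 ± √(28.31² − 2·5.41·47.6)] / 5.41 = (28.31 ± 16.92) / 5.41, so t = 2.105 s or t = 8.361 s.
The descending-branch root is 8.361 s.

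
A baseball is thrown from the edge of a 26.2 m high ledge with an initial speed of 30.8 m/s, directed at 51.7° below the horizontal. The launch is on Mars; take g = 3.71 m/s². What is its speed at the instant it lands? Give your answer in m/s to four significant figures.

Horizontal component vₓ = 30.80 cos 51.7° = 19.09 m/s; vertical v_y0 = −24.17 m/s (downward).
With up positive and y = 0 at the ground: y(t) = 26.2 + (−24.17) t − 1.855 t². Setting y = 0 and taking the positive root: t = [−24.17 + √(24.17² + 2·3.71·26.2)] / 3.71 = (−24.17 + 27.90) / 3.71 = 1.006 s.
Vertical velocity at impact: v_y = v_y0 − g t = −24.17 − 3.71 × 1.006 = −27.90 m/s.
Speed: |v| = √(vₓ² + v_y²) = √(19.09² + 27.90²) = 33.81 m/s.

33.81 m/s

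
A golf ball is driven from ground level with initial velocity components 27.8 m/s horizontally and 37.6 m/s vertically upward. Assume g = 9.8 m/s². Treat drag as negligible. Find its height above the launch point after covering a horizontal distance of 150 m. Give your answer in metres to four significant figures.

60.22 m

Time to reach x = 150 m: t = x/vₓ = 150/27.80 = 5.396 s.
Height: y = v_y0 t − ½ g t² = 37.60 × 5.396 − 4.900 × 5.396² = 202.9 − 142.7 = 60.22 m.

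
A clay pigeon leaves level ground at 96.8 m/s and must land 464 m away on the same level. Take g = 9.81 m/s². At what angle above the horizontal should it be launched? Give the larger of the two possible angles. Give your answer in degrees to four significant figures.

R = v₀² sin 2θ / g gives sin 2θ = gR/v₀² = 9.81·464/96.8² = 0.4858.
2θ = 29.06° or 180° − 29.06° = 150.9°, so θ = 14.53° or 75.47°.
The larger angle is 75.47°.

75.47°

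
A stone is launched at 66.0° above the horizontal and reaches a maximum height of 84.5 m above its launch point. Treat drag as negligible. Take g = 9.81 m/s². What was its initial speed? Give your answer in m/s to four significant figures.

At the peak v_y = 0, so v_y0 = √(2gH) = √(2 × 9.81 × 84.5) = 40.72 m/s.
v_y0 = v₀ sin θ ⇒ v₀ = 40.72 / sin 66.0° = 44.57 m/s.

44.57 m/s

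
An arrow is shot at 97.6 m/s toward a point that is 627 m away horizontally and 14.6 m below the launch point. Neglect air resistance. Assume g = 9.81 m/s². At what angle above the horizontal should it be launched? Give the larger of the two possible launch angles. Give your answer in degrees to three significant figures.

Trajectory: y = x tanθ − g x² (1 + tan²θ)/(2v₀²). With x = 627, y = −14.6, v₀ = 97.6, g = 9.81:
202.4 tan²θ − 627 tanθ + (187.8) = 0.
tanθ = [627 ± √(627² − 4 × 202.4 × (187.8))] / (2 × 202.4) = (627 ± 491.0) / 404.9, giving tanθ = 0.3360 or 2.761.
θ = 18.57° or 70.09°; the larger is 70.09°.

70.1°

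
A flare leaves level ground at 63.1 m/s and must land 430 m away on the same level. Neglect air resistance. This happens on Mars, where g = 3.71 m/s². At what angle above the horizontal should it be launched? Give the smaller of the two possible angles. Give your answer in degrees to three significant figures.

Level-ground range R = v₀² sin(2θ)/g ⇒ sin(2θ) = gR/v₀² = 3.71 × 430 / 63.1² = 0.4007.
2θ = 23.62° or 180° − 23.62° = 156.4°, so θ = 11.81° or 78.19°.
The smaller angle is 11.81°.

11.8°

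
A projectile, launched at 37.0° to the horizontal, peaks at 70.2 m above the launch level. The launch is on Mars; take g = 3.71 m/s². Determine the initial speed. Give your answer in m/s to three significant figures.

At the peak v_y = 0, so v_y0 = √(2gH) = √(2 × 3.71 × 70.2) = 22.82 m/s.
v_y0 = v₀ sin θ ⇒ v₀ = 22.82 / sin 37.0° = 37.92 m/s.

37.9 m/s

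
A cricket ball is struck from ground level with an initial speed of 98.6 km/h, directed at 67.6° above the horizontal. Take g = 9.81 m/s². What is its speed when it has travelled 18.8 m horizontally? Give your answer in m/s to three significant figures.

Convert: 98.6 km/h = 98.6/3.6 = 27.39 m/s.
Resolve: vₓ = 27.39 cos 67.6° = 10.44 m/s and v_y0 = 27.39 sin 67.6° = 25.32 m/s.
Time to reach x = 18.8 m: t = x/vₓ = 18.8/10.44 = 1.801 s.
Vertical velocity there: v_y = v_y0 − g t = 25.32 − 9.81 × 1.801 = 7.652 m/s.
Speed: √(vₓ² + v_y²) = √(10.44² + 7.652²) = 12.94 m/s.

12.9 m/s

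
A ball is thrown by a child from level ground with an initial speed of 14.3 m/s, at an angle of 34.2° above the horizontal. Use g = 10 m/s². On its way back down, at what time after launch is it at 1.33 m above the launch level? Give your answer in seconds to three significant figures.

1.42 s

Horizontal component vₓ = 14.30 cos 34.2° = 11.83 m/s; vertical v_y0 = 14.30 sin 34.2° = 8.038 m/s.
Height y(t) = 8.038 t − 5.000 t² = 1.33 gives 5.000 t² − 8.038 t + 1.33 = 0.
t = [8.038 ± √(8.038² − 2·10.0·1.33)] / 10.0 = (8.038 ± 6.165) / 10.0, so t = 0.1873 s or t = 1.420 s.
The descending-branch root is 1.420 s.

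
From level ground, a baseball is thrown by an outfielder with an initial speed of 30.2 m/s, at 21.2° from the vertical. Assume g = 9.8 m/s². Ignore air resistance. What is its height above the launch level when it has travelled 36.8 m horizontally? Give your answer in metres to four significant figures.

Horizontal component vₓ = 30.20 sin 21.2° = 10.92 m/s; vertical v_y0 = 30.20 cos 21.2° = 28.16 m/s.
Time to reach x = 36.8 m: t = x/vₓ = 36.8/10.92 = 3.370 s.
Height: y = v_y0 t − ½ g t² = 28.16 × 3.370 − 4.900 × 3.370² = 94.88 − 55.64 = 39.24 m.

39.24 m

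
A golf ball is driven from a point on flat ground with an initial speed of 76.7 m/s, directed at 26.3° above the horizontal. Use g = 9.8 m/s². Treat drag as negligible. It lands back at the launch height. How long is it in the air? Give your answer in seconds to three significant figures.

6.94 s

Components: vₓ = 76.70 cos 26.3° = 68.76 m/s, v_y0 = 76.70 sin 26.3° = 33.98 m/s.
Time of flight on level ground: T = 2 v_y0 / g = 2 × 33.98 / 9.80 = 6.935 s.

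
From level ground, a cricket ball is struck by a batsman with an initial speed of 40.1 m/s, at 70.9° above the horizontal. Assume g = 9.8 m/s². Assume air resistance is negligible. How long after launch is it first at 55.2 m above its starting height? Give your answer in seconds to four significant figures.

1.947 s

vₓ = 40.10 cos 70.9° = 13.12 m/s; v_y0 = 40.10 sin 70.9° = 37.89 m/s.
Height y(t) = 37.89 t − 4.900 t² = 55.2 gives 4.900 t² − 37.89 t + 55.2 = 0.
Quadratic formula: t = (37.89 ± √353.92) / 9.80 = (37.89 ± 18.81) / 9.80 → t = 1.947 s or 5.786 s.
The first (ascending) time is 1.947 s.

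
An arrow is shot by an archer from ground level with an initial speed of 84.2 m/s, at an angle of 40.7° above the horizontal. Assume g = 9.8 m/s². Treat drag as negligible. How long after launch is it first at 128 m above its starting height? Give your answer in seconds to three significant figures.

3.31 s

Components: vₓ = 84.20 cos 40.7° = 63.83 m/s, v_y0 = 84.20 sin 40.7° = 54.91 m/s.
Require v_y0 t − ½ g t² = 128, i.e. 4.900 t² − 54.91 t + 128 = 0.
t = [54.91 ± √(54.91² − 2·9.80·128)] / 9.80 = (54.91 ± 22.49) / 9.80, so t = 3.307 s or t = 7.898 s.
The first (ascending) time is 3.307 s.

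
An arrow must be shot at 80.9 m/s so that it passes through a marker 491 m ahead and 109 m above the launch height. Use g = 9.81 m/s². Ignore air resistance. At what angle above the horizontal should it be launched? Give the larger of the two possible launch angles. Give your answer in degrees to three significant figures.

61.6°

Trajectory: y = x tanθ − g x² (1 + tan²θ)/(2v₀²). With x = 491, y = 109, v₀ = 80.9, g = 9.81:
180.7 tan²θ − 491 tanθ + (289.7) = 0.
tanθ = [491 ± √(491² − 4 × 180.7 × (289.7))] / (2 × 180.7) = (491 ± 178.1) / 361.4, giving tanθ = 0.8658 or 1.852.
θ = 40.89° or 61.63°; the larger is 61.63°.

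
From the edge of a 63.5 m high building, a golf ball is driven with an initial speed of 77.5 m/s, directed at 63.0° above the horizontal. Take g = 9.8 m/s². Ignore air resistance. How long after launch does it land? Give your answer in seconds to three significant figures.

15.0 s

vₓ = 77.50 cos 63.0° = 35.18 m/s; v_y0 = 77.50 sin 63.0° = 69.05 m/s.
Vertical motion (up positive, ground at y = 0): 4.900 t² − (69.05) t − 63.5 = 0, so t = (69.05 + √(69.05² + 2·9.80·63.5)) / 9.80 = (69.05 + 77.54) / 9.80 = 14.96 s.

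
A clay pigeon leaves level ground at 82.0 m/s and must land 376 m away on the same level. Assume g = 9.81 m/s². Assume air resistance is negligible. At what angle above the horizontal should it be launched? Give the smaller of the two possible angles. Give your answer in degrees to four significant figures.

R = v₀² sin 2θ / g gives sin 2θ = gR/v₀² = 9.81·376/82.0² = 0.5486.
2θ = 33.27° or 180° − 33.27° = 146.7°, so θ = 16.63° or 73.37°.
The smaller angle is 16.63°.

16.63°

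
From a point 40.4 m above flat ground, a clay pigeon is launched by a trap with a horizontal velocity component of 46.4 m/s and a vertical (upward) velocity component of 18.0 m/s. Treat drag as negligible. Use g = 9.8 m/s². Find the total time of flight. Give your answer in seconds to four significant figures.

The projectile lands when y = 40.4 + (18.00) t − ½·9.80·t² = 0. Positive root: t = (18.00 + √(18.00² + 2·9.80·40.4)) / 9.80 = (18.00 + 33.40) / 9.80 = 5.245 s.

5.245 s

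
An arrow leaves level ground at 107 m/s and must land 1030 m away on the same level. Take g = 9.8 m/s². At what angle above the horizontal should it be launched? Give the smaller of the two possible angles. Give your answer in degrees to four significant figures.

30.92°

R = v₀² sin 2θ / g gives sin 2θ = gR/v₀² = 9.80·1030/107² = 0.8816.
2θ = 61.84° or 180° − 61.84° = 118.2°, so θ = 30.92° or 59.08°.
The smaller angle is 30.92°.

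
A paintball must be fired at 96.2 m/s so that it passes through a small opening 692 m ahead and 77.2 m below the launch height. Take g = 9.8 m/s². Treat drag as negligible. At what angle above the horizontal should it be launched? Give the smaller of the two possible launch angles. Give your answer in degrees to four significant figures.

Trajectory: y = x tanθ − g x² (1 + tan²θ)/(2v₀²). With x = 692, y = −77.2, v₀ = 96.2, g = 9.80:
253.5 tan²θ − 692 tanθ + (176.3) = 0.
tanθ = [692 ± √(692² − 4 × 253.5 × (176.3))] / (2 × 253.5) = (692 ± 547.7) / 507.1, giving tanθ = 0.2845 or 2.445.
θ = 15.88° or 67.75°; the smaller is 15.88°.

15.88°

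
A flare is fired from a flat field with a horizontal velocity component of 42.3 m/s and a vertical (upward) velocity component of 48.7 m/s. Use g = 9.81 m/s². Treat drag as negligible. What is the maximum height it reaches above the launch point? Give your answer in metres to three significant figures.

Peak height H = v_y0² / (2g) = 2371.7 / 19.62 = 120.9 m.

121 m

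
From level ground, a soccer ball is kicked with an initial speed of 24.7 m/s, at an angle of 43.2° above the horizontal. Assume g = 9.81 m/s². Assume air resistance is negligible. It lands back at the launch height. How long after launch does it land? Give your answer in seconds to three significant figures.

Components: vₓ = 24.70 cos 43.2° = 18.01 m/s, v_y0 = 24.70 sin 43.2° = 16.91 m/s.
It returns to y = 0 when t = 2 v_y0 / g = 2(16.91)/9.81 = 3.447 s.

3.45 s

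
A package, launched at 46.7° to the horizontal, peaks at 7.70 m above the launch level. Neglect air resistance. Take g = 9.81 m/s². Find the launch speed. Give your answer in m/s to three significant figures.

At the peak v_y = 0, so v_y0 = √(2gH) = √(2 × 9.81 × 7.70) = 12.29 m/s.
v_y0 = v₀ sin θ ⇒ v₀ = 12.29 / sin 46.7° = 16.89 m/s.

16.9 m/s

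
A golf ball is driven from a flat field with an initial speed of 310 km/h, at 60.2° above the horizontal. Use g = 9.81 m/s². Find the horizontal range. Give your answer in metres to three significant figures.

Convert: 310 km/h = 310/3.6 = 86.11 m/s.
vₓ = 86.11 cos 60.2° = 42.79 m/s; v_y0 = 86.11 sin 60.2° = 74.72 m/s.
Flight time T = 2 v_y0 / g = 15.23 s.
Range: R = vₓ T = 42.79 × 15.23 = 652.0 m.

652 m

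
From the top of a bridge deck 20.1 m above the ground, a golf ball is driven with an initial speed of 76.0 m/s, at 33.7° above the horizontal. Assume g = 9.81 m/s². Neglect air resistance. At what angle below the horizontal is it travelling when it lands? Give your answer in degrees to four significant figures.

36.40°

Components: vₓ = 76.00 cos 33.7° = 63.23 m/s, v_y0 = 76.00 sin 33.7° = 42.17 m/s.
With up positive and y = 0 at the ground: y(t) = 20.1 + (42.17) t − 4.905 t². Setting y = 0 and taking the positive root: t = [42.17 + √(42.17² + 2·9.81·20.1)] / 9.81 = (42.17 + 46.61) / 9.81 = 9.050 s.
At impact: v_y = v_y0 − g t = −46.61 m/s; vₓ = 63.23 m/s.
Angle below horizontal: arctan(|v_y|/vₓ) = arctan(46.61/63.23) = 36.40°.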